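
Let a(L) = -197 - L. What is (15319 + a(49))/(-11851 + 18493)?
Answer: 15073/6642 ≈ 2.2693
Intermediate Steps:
(15319 + a(49))/(-11851 + 18493) = (15319 + (-197 - 1*49))/(-11851 + 18493) = (15319 + (-197 - 49))/6642 = (15319 - 246)*(1/6642) = 15073*(1/6642) = 15073/6642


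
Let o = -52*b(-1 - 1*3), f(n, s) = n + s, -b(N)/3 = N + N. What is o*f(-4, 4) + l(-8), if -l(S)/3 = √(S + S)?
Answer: -12*I ≈ -12.0*I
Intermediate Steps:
b(N) = -6*N (b(N) = -3*(N + N) = -6*N)
l(S) = -3*√2*√S (l(S) = -3*√(S + S) = -3*√2*√S)
o = -1248 (o = -(-312)*(-1 - 1*3) = -(-312)*(-1 - 3) = -(-312)*(-4) = -52*24 = -1248)
o*f(-4, 4) + l(-8) = -1248*(-4 + 4) - 3*√2*√(-8) = -1248*0 - 3*√2*2*I*√2 = 0 - 12*I = -12*I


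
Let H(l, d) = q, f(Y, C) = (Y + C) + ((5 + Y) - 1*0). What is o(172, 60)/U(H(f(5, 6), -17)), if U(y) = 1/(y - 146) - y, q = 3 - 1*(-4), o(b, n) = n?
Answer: -4170/487 ≈ -8.5626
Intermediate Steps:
q = 7 (q = 3 + 4 = 7)
f(Y, C) = 5 + C + 2*Y (f(Y, C) = (C + Y) + ((5 + Y) + 0) = (C + Y) + (5 + Y) = 5 + C + 2*Y)
H(l, d) = 7
U(y) = 1/(-146 + y) - y
o(172, 60)/U(H(f(5, 6), -17)) = 60/(((1 - 1*7² + 146*7)/(-146 + 7))) = 60/(((1 - 1*49 + 1022)/(-139))) = 60/((-(1 - 49 + 1022)/139)) = 60/((-1/139*974)) = 60/(-974/139) = 60*(-139/974) = -4170/487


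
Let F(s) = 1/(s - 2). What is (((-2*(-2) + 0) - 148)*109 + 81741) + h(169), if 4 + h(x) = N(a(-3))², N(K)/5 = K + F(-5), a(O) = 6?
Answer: 3278034/49 ≈ 66899.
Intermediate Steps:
F(s) = 1/(-2 + s)
N(K) = -5/7 + 5*K (N(K) = 5*(K + 1/(-2 - 5)) = 5*(K + 1/(-7)) = 5*(K - ⅐) = 5*(-⅐ + K) = -5/7 + 5*K)
h(x) = 41829/49 (h(x) = -4 + (-5/7 + 5*6)² = -4 + (-5/7 + 30)² = -4 + (205/7)² = -4 + 42025/49 = 41829/49)
(((-2*(-2) + 0) - 148)*109 + 81741) + h(169) = (((-2*(-2) + 0) - 148)*109 + 81741) + 41829/49 = (((4 + 0) - 148)*109 + 81741) + 41829/49 = ((4 - 148)*109 + 81741) + 41829/49 = (-144*109 + 81741) + 41829/49 = (-15696 + 81741) + 41829/49 = 66045 + 41829/49 = 3278034/49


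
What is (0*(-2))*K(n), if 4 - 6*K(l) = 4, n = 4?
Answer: 0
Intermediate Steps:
K(l) = 0 (K(l) = ⅔ - ⅙*4 = ⅔ - ⅔ = 0)
(0*(-2))*K(n) = (0*(-2))*0 = 0*0 = 0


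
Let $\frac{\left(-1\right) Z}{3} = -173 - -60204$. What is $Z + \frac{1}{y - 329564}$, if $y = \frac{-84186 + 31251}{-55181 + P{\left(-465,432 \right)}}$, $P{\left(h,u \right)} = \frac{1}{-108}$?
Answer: $- \frac{353711132523377557}{1964047089656} \approx -1.8009 \cdot 10^{5}$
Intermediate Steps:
$P{\left(h,u \right)} = - \frac{1}{108}$
$Z = -180093$ ($Z = - 3 \left(-173 - -60204\right) = - 3 \left(-173 + 60204\right) = \left(-3\right) 60031 = -180093$)
$y = \frac{5716980}{5959549}$ ($y = \frac{-84186 + 31251}{-55181 - \frac{1}{108}} = - \frac{52935}{- \frac{5959549}{108}} = \left(-52935\right) \left(- \frac{108}{5959549}\right) = \frac{5716980}{5959549} \approx 0.9593$)
$Z + \frac{1}{y - 329564} = -180093 + \frac{1}{\frac{5716980}{5959549} - 329564} = -180093 + \frac{1}{- \frac{1964047089656}{5959549}} = -180093 - \frac{5959549}{1964047089656} = - \frac{353711132523377557}{1964047089656}$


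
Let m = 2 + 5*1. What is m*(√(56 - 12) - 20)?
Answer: -140 + 14*√11 ≈ -93.567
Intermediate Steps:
m = 7 (m = 2 + 5 = 7)
m*(√(56 - 12) - 20) = 7*(√(56 - 12) - 20) = 7*(√44 - 20) = 7*(2*√11 - 20) = 7*(-20 + 2*√11) = -140 + 14*√11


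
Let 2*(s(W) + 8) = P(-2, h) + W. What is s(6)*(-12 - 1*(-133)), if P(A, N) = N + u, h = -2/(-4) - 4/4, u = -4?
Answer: -3509/4 ≈ -877.25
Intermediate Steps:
h = -½ (h = -2*(-¼) - 4*¼ = ½ - 1 = -½ ≈ -0.50000)
P(A, N) = -4 + N (P(A, N) = N - 4 = -4 + N)
s(W) = -41/4 + W/2 (s(W) = -8 + ((-4 - ½) + W)/2 = -8 + (-9/2 + W)/2 = -8 + (-9/4 + W/2) = -41/4 + W/2)
s(6)*(-12 - 1*(-133)) = (-41/4 + (½)*6)*(-12 - 1*(-133)) = (-41/4 + 3)*(-12 + 133) = -29/4*121 = -3509/4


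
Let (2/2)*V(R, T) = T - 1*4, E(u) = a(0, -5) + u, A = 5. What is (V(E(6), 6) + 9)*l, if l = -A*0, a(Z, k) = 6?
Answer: 0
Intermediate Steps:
E(u) = 6 + u
V(R, T) = -4 + T (V(R, T) = T - 1*4 = T - 4 = -4 + T)
l = 0 (l = -1*5*0 = -5*0 = 0)
(V(E(6), 6) + 9)*l = ((-4 + 6) + 9)*0 = (2 + 9)*0 = 11*0 = 0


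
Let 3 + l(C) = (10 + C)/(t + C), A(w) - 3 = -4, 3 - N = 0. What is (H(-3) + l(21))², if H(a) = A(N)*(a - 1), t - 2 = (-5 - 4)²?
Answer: 18225/10816 ≈ 1.6850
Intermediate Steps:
N = 3 (N = 3 - 1*0 = 3 + 0 = 3)
t = 83 (t = 2 + (-5 - 4)² = 2 + (-9)² = 2 + 81 = 83)
A(w) = -1 (A(w) = 3 - 4 = -1)
H(a) = 1 - a (H(a) = -(a - 1) = -(-1 + a) = 1 - a)
l(C) = -3 + (10 + C)/(83 + C)
(H(-3) + l(21))² = ((1 - 1*(-3)) + (-239 - 2*21)/(83 + 21))² = ((1 + 3) + (-239 - 42)/104)² = (4 + (1/104)*(-281))² = (4 - 281/104)² = (135/104)² = 18225/10816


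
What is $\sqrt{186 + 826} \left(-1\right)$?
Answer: $- 2 \sqrt{253} \approx -31.812$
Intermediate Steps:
$\sqrt{186 + 826} \left(-1\right) = \sqrt{1012} \left(-1\right) = 2 \sqrt{253} \left(-1\right) = - 2 \sqrt{253}$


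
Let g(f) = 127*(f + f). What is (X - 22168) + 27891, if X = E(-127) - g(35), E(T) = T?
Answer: -3294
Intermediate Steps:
g(f) = 254*f (g(f) = 127*(2*f) = 254*f)
X = -9017 (X = -127 - 254*35 = -127 - 1*8890 = -127 - 8890 = -9017)
(X - 22168) + 27891 = (-9017 - 22168) + 27891 = -31185 + 27891 = -3294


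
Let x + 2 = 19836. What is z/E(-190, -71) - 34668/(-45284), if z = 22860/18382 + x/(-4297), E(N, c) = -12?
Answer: 1403807913343/1341325450101 ≈ 1.0466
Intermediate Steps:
x = 19834 (x = -2 + 19836 = 19834)
z = -133179584/39493727 (z = 22860/18382 + 19834/(-4297) = 22860*(1/18382) + 19834*(-1/4297) = 11430/9191 - 19834/4297 = -133179584/39493727 ≈ -3.3722)
z/E(-190, -71) - 34668/(-45284) = -133179584/39493727/(-12) - 34668/(-45284) = -133179584/39493727*(-1/12) - 34668*(-1/45284) = 33294896/118481181 + 8667/11321 = 1403807913343/1341325450101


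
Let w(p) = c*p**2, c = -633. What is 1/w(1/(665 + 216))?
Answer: -776161/633 ≈ -1226.2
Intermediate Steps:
w(p) = -633*p**2
1/w(1/(665 + 216)) = 1/(-633/(665 + 216)**2) = 1/(-633*(1/881)**2) = 1/(-633*1/776161) = 1/(-633/776161) = -776161/633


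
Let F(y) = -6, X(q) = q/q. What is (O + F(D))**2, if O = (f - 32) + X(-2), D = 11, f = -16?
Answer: 2809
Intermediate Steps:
X(q) = 1
O = -47 (O = (-16 - 32) + 1 = -48 + 1 = -47)
(O + F(D))**2 = (-47 - 6)**2 = (-53)**2 = 2809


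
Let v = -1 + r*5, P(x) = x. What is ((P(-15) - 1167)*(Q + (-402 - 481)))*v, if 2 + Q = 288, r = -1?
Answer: -4233924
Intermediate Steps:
Q = 286 (Q = -2 + 288 = 286)
v = -6 (v = -1 - 1*5 = -1 - 5 = -6)
((P(-15) - 1167)*(Q + (-402 - 481)))*v = ((-15 - 1167)*(286 + (-402 - 481)))*(-6) = -1182*(286 - 883)*(-6) = -1182*(-597)*(-6) = 705654*(-6) = -4233924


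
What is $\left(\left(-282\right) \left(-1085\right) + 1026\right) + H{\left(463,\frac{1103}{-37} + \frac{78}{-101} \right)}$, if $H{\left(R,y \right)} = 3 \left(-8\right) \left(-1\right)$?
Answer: $307020$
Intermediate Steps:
$H{\left(R,y \right)} = 24$ ($H{\left(R,y \right)} = \left(-24\right) \left(-1\right) = 24$)
$\left(\left(-282\right) \left(-1085\right) + 1026\right) + H{\left(463,\frac{1103}{-37} + \frac{78}{-101} \right)} = \left(\left(-282\right) \left(-1085\right) + 1026\right) + 24 = \left(305970 + 1026\right) + 24 = 306996 + 24 = 307020$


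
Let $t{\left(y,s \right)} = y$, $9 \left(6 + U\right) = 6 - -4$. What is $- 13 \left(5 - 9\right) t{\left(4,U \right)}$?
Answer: $208$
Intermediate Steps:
$U = - \frac{44}{9}$ ($U = -6 + \frac{6 - -4}{9} = -6 + \frac{6 + 4}{9} = -6 + \frac{1}{9} \cdot 10 = -6 + \frac{10}{9} = - \frac{44}{9} \approx -4.8889$)
$- 13 \left(5 - 9\right) t{\left(4,U \right)} = - 13 \left(5 - 9\right) 4 = \left(-13\right) \left(-4\right) 4 = 52 \cdot 4 = 208$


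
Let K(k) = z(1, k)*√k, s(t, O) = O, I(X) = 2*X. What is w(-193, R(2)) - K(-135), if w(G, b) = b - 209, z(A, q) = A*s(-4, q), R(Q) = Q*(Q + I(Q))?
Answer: -197 + 405*I*√15 ≈ -197.0 + 1568.6*I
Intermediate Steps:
R(Q) = 3*Q² (R(Q) = Q*(Q + 2*Q) = Q*(3*Q) = 3*Q²)
z(A, q) = A*q
w(G, b) = -209 + b
K(k) = k^(3/2) (K(k) = (1*k)*√k = k*√k = k^(3/2))
w(-193, R(2)) - K(-135) = (-209 + 3*2²) - (-135)^(3/2) = (-209 + 3*4) - (-405)*I*√15 = (-209 + 12) + 405*I*√15 = -197 + 405*I*√15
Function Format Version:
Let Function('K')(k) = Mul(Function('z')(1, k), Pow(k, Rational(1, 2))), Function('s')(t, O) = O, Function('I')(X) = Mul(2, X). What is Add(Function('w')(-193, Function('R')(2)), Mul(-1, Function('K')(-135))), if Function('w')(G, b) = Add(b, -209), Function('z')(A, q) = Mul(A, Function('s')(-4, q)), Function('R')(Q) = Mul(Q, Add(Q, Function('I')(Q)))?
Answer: Add(-197, Mul(405, I, Pow(15, Rational(1, 2)))) ≈ Add(-197.00, Mul(1568.6, I))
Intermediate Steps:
Function('R')(Q) = Mul(3, Pow(Q, 2)) (Function('R')(Q) = Mul(Q, Add(Q, Mul(2, Q))) = Mul(Q, Mul(3, Q)) = Mul(3, Pow(Q, 2)))
Function('z')(A, q) = Mul(A, q)
Function('w')(G, b) = Add(-209, b)
Function('K')(k) = Pow(k, Rational(3, 2)) (Function('K')(k) = Mul(Mul(1, k), Pow(k, Rational(1, 2))) = Mul(k, Pow(k, Rational(1, 2))) = Pow(k, Rational(3, 2)))
Add(Function('w')(-193, Function('R')(2)), Mul(-1, Function('K')(-135))) = Add(Add(-209, Mul(3, Pow(2, 2))), Mul(-1, Pow(-135, Rational(3, 2)))) = Add(Add(-209, Mul(3, 4)), Mul(-1, Mul(-405, I, Pow(15, Rational(1, 2))))) = Add(Add(-209, 12), Mul(405, I, Pow(15, Rational(1, 2)))) = Add(-197, Mul(405, I, Pow(15, Rational(1, 2))))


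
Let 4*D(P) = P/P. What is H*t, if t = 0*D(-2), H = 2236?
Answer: 0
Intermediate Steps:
D(P) = ¼ (D(P) = (P/P)/4 = (¼)*1 = ¼)
t = 0 (t = 0*(¼) = 0)
H*t = 2236*0 = 0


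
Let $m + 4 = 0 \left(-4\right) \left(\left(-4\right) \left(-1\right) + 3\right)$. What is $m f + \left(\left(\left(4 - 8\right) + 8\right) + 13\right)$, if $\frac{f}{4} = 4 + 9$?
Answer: $-191$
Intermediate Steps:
$f = 52$ ($f = 4 \left(4 + 9\right) = 4 \cdot 13 = 52$)
$m = -4$ ($m = -4 + 0 \left(-4\right) \left(\left(-4\right) \left(-1\right) + 3\right) = -4 + 0 \left(4 + 3\right) = -4 + 0 \cdot 7 = -4 + 0 = -4$)
$m f + \left(\left(\left(4 - 8\right) + 8\right) + 13\right) = \left(-4\right) 52 + \left(\left(\left(4 - 8\right) + 8\right) + 13\right) = -208 + \left(\left(-4 + 8\right) + 13\right) = -208 + \left(4 + 13\right) = -208 + 17 = -191$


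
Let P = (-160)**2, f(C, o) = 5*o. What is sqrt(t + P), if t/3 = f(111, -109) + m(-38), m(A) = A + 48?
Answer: sqrt(23995) ≈ 154.90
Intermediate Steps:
m(A) = 48 + A
P = 25600
t = -1605 (t = 3*(5*(-109) + (48 - 38)) = 3*(-545 + 10) = 3*(-535) = -1605)
sqrt(t + P) = sqrt(-1605 + 25600) = sqrt(23995)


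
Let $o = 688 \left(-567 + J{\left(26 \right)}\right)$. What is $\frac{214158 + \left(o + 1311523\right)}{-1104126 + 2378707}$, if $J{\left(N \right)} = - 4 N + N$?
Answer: $\frac{1081921}{1274581} \approx 0.84884$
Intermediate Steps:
$J{\left(N \right)} = - 3 N$
$o = -443760$ ($o = 688 \left(-567 - 78\right) = 688 \left(-645\right) = -443760$)
$\frac{214158 + \left(o + 1311523\right)}{-1104126 + 2378707} = \frac{214158 + \left(-443760 + 1311523\right)}{-1104126 + 2378707} = \frac{214158 + 867763}{1274581} = 1081921 \cdot \frac{1}{1274581} = \frac{1081921}{1274581}$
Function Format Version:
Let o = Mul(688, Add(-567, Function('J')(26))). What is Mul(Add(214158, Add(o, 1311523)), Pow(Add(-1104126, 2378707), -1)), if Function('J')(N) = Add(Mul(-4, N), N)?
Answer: Rational(1081921, 1274581) ≈ 0.84884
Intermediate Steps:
Function('J')(N) = Mul(-3, N)
o = -443760 (o = Mul(688, Add(-567, Mul(-3, 26))) = Mul(688, Add(-567, -78)) = Mul(688, -645) = -443760)
Mul(Add(214158, Add(o, 1311523)), Pow(Add(-1104126, 2378707), -1)) = Mul(Add(214158, Add(-443760, 1311523)), Pow(Add(-1104126, 2378707), -1)) = Mul(Add(214158, 867763), Pow(1274581, -1)) = Mul(1081921, Rational(1, 1274581)) = Rational(1081921, 1274581)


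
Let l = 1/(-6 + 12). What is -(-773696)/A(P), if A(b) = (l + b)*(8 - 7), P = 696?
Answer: 4642176/4177 ≈ 1111.4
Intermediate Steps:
l = 1/6 ≈ 0.16667
A(b) = 1/6 + b (A(b) = (1/6 + b)*(8 - 7) = (1/6 + b)*1 = 1/6 + b)
-(-773696)/A(P) = -(-773696)/(1/6 + 696) = -(-773696)/4177/6 = -(-773696)*6/4177 = -1*(-4642176/4177) = 4642176/4177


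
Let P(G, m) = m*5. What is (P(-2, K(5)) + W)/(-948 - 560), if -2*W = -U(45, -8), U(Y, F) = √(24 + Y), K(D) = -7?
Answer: 35/1508 - √69/3016 ≈ 0.020455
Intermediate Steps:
P(G, m) = 5*m
W = √69/2 (W = -(-1)*√(24 + 45)/2 = -(-1)*√69/2 = √69/2 ≈ 4.1533)
(P(-2, K(5)) + W)/(-948 - 560) = (5*(-7) + √69/2)/(-948 - 560) = (-35 + √69/2)/(-1508) = (-35 + √69/2)*(-1/1508) = 35/1508 - √69/3016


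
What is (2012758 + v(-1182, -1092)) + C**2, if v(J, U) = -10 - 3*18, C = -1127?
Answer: 3282823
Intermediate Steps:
v(J, U) = -64 (v(J, U) = -10 - 54 = -64)
(2012758 + v(-1182, -1092)) + C**2 = (2012758 - 64) + (-1127)**2 = 2012694 + 1270129 = 3282823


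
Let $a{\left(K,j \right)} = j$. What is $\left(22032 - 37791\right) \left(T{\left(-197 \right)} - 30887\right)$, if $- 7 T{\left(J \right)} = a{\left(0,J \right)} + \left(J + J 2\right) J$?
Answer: $\frac{5238906201}{7} \approx 7.4841 \cdot 10^{8}$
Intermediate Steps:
$T{\left(J \right)} = - \frac{3 J^{2}}{7} - \frac{J}{7}$ ($T{\left(J \right)} = - \frac{J + \left(J + J 2\right) J}{7} = - \frac{J + \left(J + 2 J\right) J}{7} = - \frac{J + 3 J J}{7} = - \frac{J + 3 J^{2}}{7} = - \frac{3 J^{2}}{7} - \frac{J}{7}$)
$\left(22032 - 37791\right) \left(T{\left(-197 \right)} - 30887\right) = \left(22032 - 37791\right) \left(\frac{1}{7} \left(-197\right) \left(-1 - -591\right) - 30887\right) = - 15759 \left(\frac{1}{7} \left(-197\right) \left(-1 + 591\right) - 30887\right) = - 15759 \left(\frac{1}{7} \left(-197\right) 590 - 30887\right) = - 15759 \left(- \frac{116230}{7} - 30887\right) = \left(-15759\right) \left(- \frac{332439}{7}\right) = \frac{5238906201}{7}$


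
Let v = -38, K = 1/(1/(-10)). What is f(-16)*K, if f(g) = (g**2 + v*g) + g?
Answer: -8480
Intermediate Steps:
K = -10 (K = 1/(-1/10) = -10)
f(g) = g**2 - 37*g (f(g) = (g**2 - 38*g) + g = g**2 - 37*g)
f(-16)*K = -16*(-37 - 16)*(-10) = -16*(-53)*(-10) = 848*(-10) = -8480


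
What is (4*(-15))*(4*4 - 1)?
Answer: -900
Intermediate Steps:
(4*(-15))*(4*4 - 1) = -60*(16 - 1) = -60*15 = -900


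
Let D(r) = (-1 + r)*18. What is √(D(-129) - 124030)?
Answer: I*√126370 ≈ 355.49*I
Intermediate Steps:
D(r) = -18 + 18*r
√(D(-129) - 124030) = √((-18 + 18*(-129)) - 124030) = √((-18 - 2322) - 124030) = √(-2340 - 124030) = √(-126370) = I*√126370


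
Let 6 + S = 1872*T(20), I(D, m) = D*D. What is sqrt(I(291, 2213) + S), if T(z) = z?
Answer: sqrt(122115) ≈ 349.45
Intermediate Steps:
I(D, m) = D**2
S = 37434 (S = -6 + 1872*20 = -6 + 37440 = 37434)
sqrt(I(291, 2213) + S) = sqrt(291**2 + 37434) = sqrt(84681 + 37434) = sqrt(122115)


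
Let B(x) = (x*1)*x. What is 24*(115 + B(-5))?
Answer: 3360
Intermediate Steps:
B(x) = x² (B(x) = x*x = x²)
24*(115 + B(-5)) = 24*(115 + (-5)²) = 24*(115 + 25) = 24*140 = 3360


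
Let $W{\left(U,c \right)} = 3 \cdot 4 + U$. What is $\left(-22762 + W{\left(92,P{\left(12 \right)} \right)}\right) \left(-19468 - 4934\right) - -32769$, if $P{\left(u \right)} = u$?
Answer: $552933285$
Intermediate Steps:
$W{\left(U,c \right)} = 12 + U$
$\left(-22762 + W{\left(92,P{\left(12 \right)} \right)}\right) \left(-19468 - 4934\right) - -32769 = \left(-22762 + \left(12 + 92\right)\right) \left(-19468 - 4934\right) - -32769 = \left(-22762 + 104\right) \left(-24402\right) + 32769 = \left(-22658\right) \left(-24402\right) + 32769 = 552900516 + 32769 = 552933285$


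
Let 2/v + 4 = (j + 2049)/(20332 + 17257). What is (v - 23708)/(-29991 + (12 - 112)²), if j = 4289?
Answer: 1707226961/1439531919 ≈ 1.1860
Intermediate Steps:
v = -37589/72009 (v = 2/(-4 + (4289 + 2049)/(20332 + 17257)) = 2/(-4 + 6338/37589) = 2/(-144018/37589) = 2*(-37589/144018) = -37589/72009 ≈ -0.52200)
(v - 23708)/(-29991 + (12 - 112)²) = (-37589/72009 - 23708)/(-29991 + (12 - 112)²) = -1707226961/(72009*(-29991 + (-100)²)) = -1707226961/(72009*(-29991 + 10000)) = -1707226961/72009/(-19991) = -1707226961/72009*(-1/19991) = 1707226961/1439531919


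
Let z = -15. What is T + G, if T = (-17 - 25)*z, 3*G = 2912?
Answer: 4802/3 ≈ 1600.7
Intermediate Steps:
G = 2912/3 (G = (⅓)*2912 = 2912/3 ≈ 970.67)
T = 630 (T = (-17 - 25)*(-15) = -42*(-15) = 630)
T + G = 630 + 2912/3 = 4802/3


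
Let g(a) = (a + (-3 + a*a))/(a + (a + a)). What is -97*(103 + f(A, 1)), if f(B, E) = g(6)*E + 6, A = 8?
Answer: -64699/6 ≈ -10783.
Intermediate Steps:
g(a) = (-3 + a + a²)/(3*a) (g(a) = (a + (-3 + a²))/(a + 2*a) = (-3 + a + a²)/((3*a)) = (-3 + a + a²)*(1/(3*a)) = (-3 + a + a²)/(3*a))
f(B, E) = 6 + 13*E/6 (f(B, E) = ((⅓)*(-3 + 6*(1 + 6))/6)*E + 6 = ((⅓)*(⅙)*(-3 + 6*7))*E + 6 = ((⅓)*(⅙)*(-3 + 42))*E + 6 = ((⅓)*(⅙)*39)*E + 6 = 13*E/6 + 6 = 6 + 13*E/6)
-97*(103 + f(A, 1)) = -97*(103 + (6 + (13/6)*1)) = -97*(103 + (6 + 13/6)) = -97*(103 + 49/6) = -97*667/6 = -64699/6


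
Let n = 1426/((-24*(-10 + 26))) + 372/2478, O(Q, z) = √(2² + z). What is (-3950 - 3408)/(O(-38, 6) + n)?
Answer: 32973073171584/3392884613 + 46266041622528*√10/16964423065 ≈ 18343.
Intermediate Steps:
O(Q, z) = √(4 + z)
n = -282565/79296 (n = 1426/((-24*16)) + 372*(1/2478) = 1426/(-384) + 62/413 = 1426*(-1/384) + 62/413 = -713/192 + 62/413 = -282565/79296 ≈ -3.5634)
(-3950 - 3408)/(O(-38, 6) + n) = (-3950 - 3408)/(√(4 + 6) - 282565/79296) = -7358/(√10 - 282565/79296) = -7358/(-282565/79296 + √10)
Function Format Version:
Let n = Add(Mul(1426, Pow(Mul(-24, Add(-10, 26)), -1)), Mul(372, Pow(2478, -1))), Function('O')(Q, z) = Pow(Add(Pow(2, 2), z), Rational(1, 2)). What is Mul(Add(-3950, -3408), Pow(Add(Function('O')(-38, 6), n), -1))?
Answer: Add(Rational(32973073171584, 3392884613), Mul(Rational(46266041622528, 16964423065), Pow(10, Rational(1, 2)))) ≈ 18343.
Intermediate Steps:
Function('O')(Q, z) = Pow(Add(4, z), Rational(1, 2))
n = Rational(-282565, 79296) (n = Add(Mul(1426, Pow(Mul(-24, 16), -1)), Mul(372, Rational(1, 2478))) = Add(Mul(1426, Pow(-384, -1)), Rational(62, 413)) = Add(Mul(1426, Rational(-1, 384)), Rational(62, 413)) = Add(Rational(-713, 192), Rational(62, 413)) = Rational(-282565, 79296) ≈ -3.5634)
Mul(Add(-3950, -3408), Pow(Add(Function('O')(-38, 6), n), -1)) = Mul(Add(-3950, -3408), Pow(Add(Pow(Add(4, 6), Rational(1, 2)), Rational(-282565, 79296)), -1)) = Mul(-7358, Pow(Add(Pow(10, Rational(1, 2)), Rational(-282565, 79296)), -1)) = Mul(-7358, Pow(Add(Rational(-282565, 79296), Pow(10, Rational(1, 2))), -1))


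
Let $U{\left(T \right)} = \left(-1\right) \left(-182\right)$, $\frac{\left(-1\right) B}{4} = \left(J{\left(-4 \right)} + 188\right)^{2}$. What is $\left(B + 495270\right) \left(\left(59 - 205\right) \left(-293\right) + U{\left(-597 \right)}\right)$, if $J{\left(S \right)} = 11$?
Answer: $14471763360$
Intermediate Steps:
$B = -158404$ ($B = - 4 \left(11 + 188\right)^{2} = - 4 \cdot 199^{2} = \left(-4\right) 39601 = -158404$)
$U{\left(T \right)} = 182$
$\left(B + 495270\right) \left(\left(59 - 205\right) \left(-293\right) + U{\left(-597 \right)}\right) = \left(-158404 + 495270\right) \left(\left(59 - 205\right) \left(-293\right) + 182\right) = 336866 \left(\left(-146\right) \left(-293\right) + 182\right) = 336866 \left(42778 + 182\right) = 336866 \cdot 42960 = 14471763360$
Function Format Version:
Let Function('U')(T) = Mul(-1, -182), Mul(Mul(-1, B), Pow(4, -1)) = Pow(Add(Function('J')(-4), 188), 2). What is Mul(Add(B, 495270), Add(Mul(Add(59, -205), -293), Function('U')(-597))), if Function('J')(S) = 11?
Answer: 14471763360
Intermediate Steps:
B = -158404 (B = Mul(-4, Pow(Add(11, 188), 2)) = Mul(-4, Pow(199, 2)) = Mul(-4, 39601) = -158404)
Function('U')(T) = 182
Mul(Add(B, 495270), Add(Mul(Add(59, -205), -293), Function('U')(-597))) = Mul(Add(-158404, 495270), Add(Mul(Add(59, -205), -293), 182)) = Mul(336866, Add(Mul(-146, -293), 182)) = Mul(336866, Add(42778, 182)) = Mul(336866, 42960) = 14471763360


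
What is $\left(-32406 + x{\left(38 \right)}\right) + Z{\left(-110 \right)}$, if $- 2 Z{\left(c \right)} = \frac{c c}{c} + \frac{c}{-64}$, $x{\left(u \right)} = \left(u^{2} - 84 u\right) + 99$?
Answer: $- \frac{2176055}{64} \approx -34001.0$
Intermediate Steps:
$x{\left(u \right)} = 99 + u^{2} - 84 u$
$Z{\left(c \right)} = - \frac{63 c}{128}$ ($Z{\left(c \right)} = - \frac{\frac{c c}{c} + \frac{c}{-64}}{2} = - \frac{\frac{c^{2}}{c} + c \left(- \frac{1}{64}\right)}{2} = - \frac{c - \frac{c}{64}}{2} = - \frac{\frac{63}{64} c}{2} = - \frac{63 c}{128}$)
$\left(-32406 + x{\left(38 \right)}\right) + Z{\left(-110 \right)} = \left(-32406 + \left(99 + 38^{2} - 3192\right)\right) - - \frac{3465}{64} = \left(-32406 + \left(99 + 1444 - 3192\right)\right) + \frac{3465}{64} = \left(-32406 - 1649\right) + \frac{3465}{64} = -34055 + \frac{3465}{64} = - \frac{2176055}{64}$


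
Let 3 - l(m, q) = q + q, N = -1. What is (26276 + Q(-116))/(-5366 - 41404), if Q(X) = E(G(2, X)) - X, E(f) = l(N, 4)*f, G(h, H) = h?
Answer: -4397/7795 ≈ -0.56408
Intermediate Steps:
l(m, q) = 3 - 2*q (l(m, q) = 3 - (q + q) = 3 - 2*q)
E(f) = -5*f (E(f) = (3 - 2*4)*f = (3 - 8)*f = -5*f)
Q(X) = -10 - X (Q(X) = -5*2 - X = -10 - X)
(26276 + Q(-116))/(-5366 - 41404) = (26276 + (-10 - 1*(-116)))/(-5366 - 41404) = (26276 + (-10 + 116))/(-46770) = (26276 + 106)*(-1/46770) = 26382*(-1/46770) = -4397/7795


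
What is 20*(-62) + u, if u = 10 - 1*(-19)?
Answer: -1211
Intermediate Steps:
u = 29 (u = 10 + 19 = 29)
20*(-62) + u = 20*(-62) + 29 = -1240 + 29 = -1211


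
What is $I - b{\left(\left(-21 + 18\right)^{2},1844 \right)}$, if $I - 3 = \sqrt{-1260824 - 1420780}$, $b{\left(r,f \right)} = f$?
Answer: $-1841 + 6 i \sqrt{74489} \approx -1841.0 + 1637.6 i$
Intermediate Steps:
$I = 3 + 6 i \sqrt{74489}$ ($I = 3 + \sqrt{-1260824 - 1420780} = 3 + \sqrt{-2681604} = 3 + 6 i \sqrt{74489} \approx 3.0 + 1637.6 i$)
$I - b{\left(\left(-21 + 18\right)^{2},1844 \right)} = \left(3 + 6 i \sqrt{74489}\right) - 1844 = -1841 + 6 i \sqrt{74489}$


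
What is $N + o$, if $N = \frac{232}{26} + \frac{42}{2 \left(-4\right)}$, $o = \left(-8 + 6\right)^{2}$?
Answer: $\frac{399}{52} \approx 7.6731$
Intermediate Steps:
$o = 4$ ($o = \left(-2\right)^{2} = 4$)
$N = \frac{191}{52}$ ($N = 232 \cdot \frac{1}{26} + \frac{42}{-8} = \frac{116}{13} + 42 \left(- \frac{1}{8}\right) = \frac{116}{13} - \frac{21}{4} = \frac{191}{52} \approx 3.6731$)
$N + o = \frac{191}{52} + 4 = \frac{399}{52}$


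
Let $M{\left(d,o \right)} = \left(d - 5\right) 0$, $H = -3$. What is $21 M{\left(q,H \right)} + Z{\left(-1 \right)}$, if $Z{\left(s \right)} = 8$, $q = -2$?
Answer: $8$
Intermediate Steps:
$M{\left(d,o \right)} = 0$ ($M{\left(d,o \right)} = \left(-5 + d\right) 0 = 0$)
$21 M{\left(q,H \right)} + Z{\left(-1 \right)} = 21 \cdot 0 + 8 = 0 + 8 = 8$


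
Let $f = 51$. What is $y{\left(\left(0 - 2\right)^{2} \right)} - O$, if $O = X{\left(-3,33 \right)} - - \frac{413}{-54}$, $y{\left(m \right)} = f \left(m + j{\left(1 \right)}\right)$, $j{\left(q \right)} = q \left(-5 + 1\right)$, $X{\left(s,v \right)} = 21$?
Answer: $- \frac{721}{54} \approx -13.352$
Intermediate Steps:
$j{\left(q \right)} = - 4 q$ ($j{\left(q \right)} = q \left(-4\right) = - 4 q$)
$y{\left(m \right)} = -204 + 51 m$ ($y{\left(m \right)} = 51 \left(m - 4\right) = 51 \left(-4 + m\right) = -204 + 51 m$)
$O = \frac{721}{54}$ ($O = 21 - - \frac{413}{-54} = 21 - \left(-413\right) \left(- \frac{1}{54}\right) = 21 - \frac{413}{54} = \frac{721}{54} \approx 13.352$)
$y{\left(\left(0 - 2\right)^{2} \right)} - O = \left(-204 + 51 \left(0 - 2\right)^{2}\right) - \frac{721}{54} = \left(-204 + 51 \left(-2\right)^{2}\right) - \frac{721}{54} = \left(-204 + 51 \cdot 4\right) - \frac{721}{54} = \left(-204 + 204\right) - \frac{721}{54} = 0 - \frac{721}{54} = - \frac{721}{54}$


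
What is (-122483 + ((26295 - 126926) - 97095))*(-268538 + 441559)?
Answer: -55402881389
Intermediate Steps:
(-122483 + ((26295 - 126926) - 97095))*(-268538 + 441559) = (-122483 + (-100631 - 97095))*173021 = (-122483 - 197726)*173021 = -320209*173021 = -55402881389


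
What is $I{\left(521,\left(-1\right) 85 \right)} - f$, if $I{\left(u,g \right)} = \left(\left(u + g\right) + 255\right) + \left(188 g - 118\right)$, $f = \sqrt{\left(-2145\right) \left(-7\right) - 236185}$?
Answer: $-15407 - i \sqrt{221170} \approx -15407.0 - 470.29 i$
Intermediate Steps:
$f = i \sqrt{221170}$ ($f = \sqrt{15015 - 236185} = \sqrt{-221170} = i \sqrt{221170} \approx 470.29 i$)
$I{\left(u,g \right)} = 137 + u + 189 g$ ($I{\left(u,g \right)} = \left(\left(g + u\right) + 255\right) + \left(-118 + 188 g\right) = \left(255 + g + u\right) + \left(-118 + 188 g\right) = 137 + u + 189 g$)
$I{\left(521,\left(-1\right) 85 \right)} - f = \left(137 + 521 + 189 \left(\left(-1\right) 85\right)\right) - i \sqrt{221170} = \left(137 + 521 + 189 \left(-85\right)\right) - i \sqrt{221170} = \left(137 + 521 - 16065\right) - i \sqrt{221170} = -15407 - i \sqrt{221170}$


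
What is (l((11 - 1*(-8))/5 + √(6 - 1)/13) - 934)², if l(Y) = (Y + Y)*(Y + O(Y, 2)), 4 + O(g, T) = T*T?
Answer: 14622195567924/17850625 - 581230064*√5/274625 ≈ 8.1441e+5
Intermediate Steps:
O(g, T) = -4 + T² (O(g, T) = -4 + T*T = -4 + T²)
l(Y) = 2*Y² (l(Y) = (Y + Y)*(Y + (-4 + 2²)) = (2*Y)*(Y + (-4 + 4)) = (2*Y)*(Y + 0) = (2*Y)*Y = 2*Y²)
(l((11 - 1*(-8))/5 + √(6 - 1)/13) - 934)² = (2*((11 - 1*(-8))/5 + √(6 - 1)/13)² - 934)² = (2*((11 + 8)*(⅕) + √5*(1/13))² - 934)² = (2*(19*(⅕) + √5/13)² - 934)² = (2*(19/5 + √5/13)² - 934)² = (-934 + 2*(19/5 + √5/13)²)²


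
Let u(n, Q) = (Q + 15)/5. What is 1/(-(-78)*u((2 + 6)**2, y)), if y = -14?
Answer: 5/78 ≈ 0.064103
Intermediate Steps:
u(n, Q) = 3 + Q/5 (u(n, Q) = (15 + Q)*(1/5) = 3 + Q/5)
1/(-(-78)*u((2 + 6)**2, y)) = 1/(-(-78)*(3 + (1/5)*(-14))) = 1/(-(-78)*(3 - 14/5)) = 1/(-(-78)/5) = 1/(-78*(-1/5)) = 1/(78/5) = 5/78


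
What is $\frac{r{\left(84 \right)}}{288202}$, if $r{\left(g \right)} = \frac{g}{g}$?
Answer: $\frac{1}{288202} \approx 3.4698 \cdot 10^{-6}$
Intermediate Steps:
$r{\left(g \right)} = 1$
$\frac{r{\left(84 \right)}}{288202} = 1 \cdot \frac{1}{288202} = \frac{1}{288202}$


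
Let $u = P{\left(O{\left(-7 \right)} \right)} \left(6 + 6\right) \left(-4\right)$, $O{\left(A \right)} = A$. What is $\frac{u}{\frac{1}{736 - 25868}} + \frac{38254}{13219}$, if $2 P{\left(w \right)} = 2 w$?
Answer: $- \frac{111625850834}{13219} \approx -8.4444 \cdot 10^{6}$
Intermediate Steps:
$P{\left(w \right)} = w$ ($P{\left(w \right)} = \frac{2 w}{2} = w$)
$u = 336$ ($u = - 7 \left(6 + 6\right) \left(-4\right) = - 7 \cdot 12 \left(-4\right) = \left(-7\right) \left(-48\right) = 336$)
$\frac{u}{\frac{1}{736 - 25868}} + \frac{38254}{13219} = \frac{336}{\frac{1}{736 - 25868}} + \frac{38254}{13219} = \frac{336}{\frac{1}{-25132}} + 38254 \cdot \frac{1}{13219} = \frac{336}{- \frac{1}{25132}} + \frac{38254}{13219} = 336 \left(-25132\right) + \frac{38254}{13219} = -8444352 + \frac{38254}{13219} = - \frac{111625850834}{13219}$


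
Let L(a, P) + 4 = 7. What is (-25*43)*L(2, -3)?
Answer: -3225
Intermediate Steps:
L(a, P) = 3 (L(a, P) = -4 + 7 = 3)
(-25*43)*L(2, -3) = -25*43*3 = -1075*3 = -3225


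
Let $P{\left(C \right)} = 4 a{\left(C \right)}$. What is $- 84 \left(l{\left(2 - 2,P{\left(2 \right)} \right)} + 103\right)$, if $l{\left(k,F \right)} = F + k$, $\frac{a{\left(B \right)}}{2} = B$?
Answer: $-9996$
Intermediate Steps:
$a{\left(B \right)} = 2 B$
$P{\left(C \right)} = 8 C$ ($P{\left(C \right)} = 4 \cdot 2 C = 8 C$)
$- 84 \left(l{\left(2 - 2,P{\left(2 \right)} \right)} + 103\right) = - 84 \left(\left(8 \cdot 2 + \left(2 - 2\right)\right) + 103\right) = - 84 \left(\left(16 + \left(2 + \left(-3 + 1\right)\right)\right) + 103\right) = - 84 \left(\left(16 + \left(2 - 2\right)\right) + 103\right) = - 84 \left(\left(16 + 0\right) + 103\right) = - 84 \left(16 + 103\right) = \left(-84\right) 119 = -9996$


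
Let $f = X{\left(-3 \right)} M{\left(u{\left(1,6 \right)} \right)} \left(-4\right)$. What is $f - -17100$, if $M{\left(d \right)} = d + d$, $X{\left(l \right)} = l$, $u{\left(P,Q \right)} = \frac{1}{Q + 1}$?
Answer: $\frac{119724}{7} \approx 17103.0$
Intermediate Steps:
$u{\left(P,Q \right)} = \frac{1}{1 + Q}$
$M{\left(d \right)} = 2 d$
$f = \frac{24}{7}$ ($f = - 3 \frac{2}{1 + 6} \left(-4\right) = - 3 \cdot \frac{2}{7} \left(-4\right) = - 3 \cdot 2 \cdot \frac{1}{7} \left(-4\right) = \left(-3\right) \frac{2}{7} \left(-4\right) = \left(- \frac{6}{7}\right) \left(-4\right) = \frac{24}{7} \approx 3.4286$)
$f - -17100 = \frac{24}{7} - -17100 = \frac{24}{7} + 17100 = \frac{119724}{7}$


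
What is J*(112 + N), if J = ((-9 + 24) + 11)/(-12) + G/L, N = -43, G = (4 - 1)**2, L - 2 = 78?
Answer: -11339/80 ≈ -141.74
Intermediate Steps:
L = 80 (L = 2 + 78 = 80)
G = 9 (G = 3**2 = 9)
J = -493/240 (J = ((-9 + 24) + 11)/(-12) + 9/80 = (15 + 11)*(-1/12) + 9*(1/80) = 26*(-1/12) + 9/80 = -13/6 + 9/80 = -493/240 ≈ -2.0542)
J*(112 + N) = -493*(112 - 43)/240 = -493/240*69 = -11339/80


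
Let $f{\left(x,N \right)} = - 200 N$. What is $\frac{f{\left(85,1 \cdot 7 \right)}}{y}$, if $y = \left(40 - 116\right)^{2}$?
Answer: $- \frac{175}{722} \approx -0.24238$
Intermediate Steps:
$y = 5776$ ($y = \left(-76\right)^{2} = 5776$)
$\frac{f{\left(85,1 \cdot 7 \right)}}{y} = \frac{\left(-200\right) 1 \cdot 7}{5776} = \left(-200\right) 7 \cdot \frac{1}{5776} = \left(-1400\right) \frac{1}{5776} = - \frac{175}{722}$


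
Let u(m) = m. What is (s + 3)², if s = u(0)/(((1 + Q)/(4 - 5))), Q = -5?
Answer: 9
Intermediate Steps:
s = 0 (s = 0/(((1 - 5)/(4 - 5))) = 0/((-4/(-1))) = 0/((-4*(-1))) = 0/4 = 0*(¼) = 0)
(s + 3)² = (0 + 3)² = 3² = 9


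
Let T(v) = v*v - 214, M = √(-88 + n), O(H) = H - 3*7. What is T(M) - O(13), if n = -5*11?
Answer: -349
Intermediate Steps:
O(H) = -21 + H (O(H) = H - 21 = -21 + H)
n = -55
M = I*√143 (M = √(-88 - 55) = √(-143) = I*√143 ≈ 11.958*I)
T(v) = -214 + v² (T(v) = v² - 214 = -214 + v²)
T(M) - O(13) = (-214 + (I*√143)²) - (-21 + 13) = (-214 - 143) - 1*(-8) = -357 + 8 = -349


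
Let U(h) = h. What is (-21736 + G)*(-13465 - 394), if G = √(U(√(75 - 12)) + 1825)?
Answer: 301239224 - 13859*√(1825 + 3*√7) ≈ 3.0065e+8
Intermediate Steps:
G = √(1825 + 3*√7) (G = √(√(75 - 12) + 1825) = √(√63 + 1825) = √(3*√7 + 1825) = √(1825 + 3*√7) ≈ 42.813)
(-21736 + G)*(-13465 - 394) = (-21736 + √(1825 + 3*√7))*(-13465 - 394) = (-21736 + √(1825 + 3*√7))*(-13859) = 301239224 - 13859*√(1825 + 3*√7)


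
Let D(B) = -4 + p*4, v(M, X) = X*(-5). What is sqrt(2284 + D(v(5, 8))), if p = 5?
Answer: 10*sqrt(23) ≈ 47.958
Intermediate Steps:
v(M, X) = -5*X
D(B) = 16 (D(B) = -4 + 5*4 = -4 + 20 = 16)
sqrt(2284 + D(v(5, 8))) = sqrt(2284 + 16) = sqrt(2300) = 10*sqrt(23)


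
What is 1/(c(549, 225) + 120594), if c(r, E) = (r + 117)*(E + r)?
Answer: 1/636078 ≈ 1.5721e-6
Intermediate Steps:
c(r, E) = (117 + r)*(E + r)
1/(c(549, 225) + 120594) = 1/((549**2 + 117*225 + 117*549 + 225*549) + 120594) = 1/((301401 + 26325 + 64233 + 123525) + 120594) = 1/(515484 + 120594) = 1/636078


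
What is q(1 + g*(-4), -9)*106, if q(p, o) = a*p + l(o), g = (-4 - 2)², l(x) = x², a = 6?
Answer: -82362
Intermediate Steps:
g = 36 (g = (-6)² = 36)
q(p, o) = o² + 6*p (q(p, o) = 6*p + o² = o² + 6*p)
q(1 + g*(-4), -9)*106 = ((-9)² + 6*(1 + 36*(-4)))*106 = (81 + 6*(1 - 144))*106 = (81 + 6*(-143))*106 = (81 - 858)*106 = -777*106 = -82362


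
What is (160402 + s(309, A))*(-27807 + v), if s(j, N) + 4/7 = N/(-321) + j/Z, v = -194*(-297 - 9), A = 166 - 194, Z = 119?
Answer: 64452823512629/12733 ≈ 5.0619e+9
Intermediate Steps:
A = -28
v = 59364 (v = -194*(-306) = 59364)
s(j, N) = -4/7 - N/321 + j/119 (s(j, N) = -4/7 + (N/(-321) + j/119) = -4/7 + (N*(-1/321) + j*(1/119)) = -4/7 + (-N/321 + j/119) = -4/7 - N/321 + j/119)
(160402 + s(309, A))*(-27807 + v) = (160402 + (-4/7 - 1/321*(-28) + (1/119)*309))*(-27807 + 59364) = (160402 + (-4/7 + 28/321 + 309/119))*31557 = (160402 + 80693/38199)*31557 = (6127276691/38199)*31557 = 64452823512629/12733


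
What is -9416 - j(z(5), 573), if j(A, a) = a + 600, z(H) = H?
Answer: -10589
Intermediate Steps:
j(A, a) = 600 + a
-9416 - j(z(5), 573) = -9416 - (600 + 573) = -9416 - 1*1173 = -9416 - 1173 = -10589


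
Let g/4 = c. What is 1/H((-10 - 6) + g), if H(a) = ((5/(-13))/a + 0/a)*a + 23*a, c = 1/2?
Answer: -13/4191 ≈ -0.0031019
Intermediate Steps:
c = ½ ≈ 0.50000
g = 2 (g = 4*(½) = 2)
H(a) = -5/13 + 23*a (H(a) = ((5*(-1/13))/a + 0)*a + 23*a = (-5/(13*a) + 0)*a + 23*a = (-5/(13*a))*a + 23*a = -5/13 + 23*a)
1/H((-10 - 6) + g) = 1/(-5/13 + 23*((-10 - 6) + 2)) = 1/(-5/13 + 23*(-16 + 2)) = 1/(-5/13 + 23*(-14)) = 1/(-5/13 - 322) = 1/(-4191/13) = -13/4191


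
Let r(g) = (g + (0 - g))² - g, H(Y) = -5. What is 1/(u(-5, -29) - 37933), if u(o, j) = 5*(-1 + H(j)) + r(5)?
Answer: -1/37968 ≈ -2.6338e-5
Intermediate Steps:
r(g) = -g (r(g) = (g - g)² - g = 0² - g = 0 - g = -g)
u(o, j) = -35 (u(o, j) = 5*(-1 - 5) - 1*5 = 5*(-6) - 5 = -30 - 5 = -35)
1/(u(-5, -29) - 37933) = 1/(-35 - 37933) = 1/(-37968) = -1/37968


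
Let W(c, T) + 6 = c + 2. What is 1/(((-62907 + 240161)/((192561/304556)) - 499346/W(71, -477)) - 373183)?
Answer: -12901587/1293894968519 ≈ -9.9711e-6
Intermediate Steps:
W(c, T) = -4 + c (W(c, T) = -6 + (c + 2) = -6 + (2 + c) = -4 + c)
1/(((-62907 + 240161)/((192561/304556)) - 499346/W(71, -477)) - 373183) = 1/(((-62907 + 240161)/((192561/304556)) - 499346/(-4 + 71)) - 373183) = 1/((177254/((192561*(1/304556))) - 499346/67) - 373183) = 1/((177254/(192561/304556) - 499346*1/67) - 373183) = 1/((177254*(304556/192561) - 499346/67) - 373183) = 1/((53983769224/192561 - 499346/67) - 373183) = 1/(3520757972902/12901587 - 373183) = 1/(-1293894968519/12901587) = -12901587/1293894968519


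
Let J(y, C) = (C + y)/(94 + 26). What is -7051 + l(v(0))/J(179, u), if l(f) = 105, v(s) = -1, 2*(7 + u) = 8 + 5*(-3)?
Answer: -2350987/337 ≈ -6976.2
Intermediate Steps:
u = -21/2 (u = -7 + (8 + 5*(-3))/2 = -7 + (8 - 15)/2 = -7 + (½)*(-7) = -7 - 7/2 = -21/2 ≈ -10.500)
J(y, C) = C/120 + y/120 (J(y, C) = (C + y)/120 = (C + y)*(1/120) = C/120 + y/120)
-7051 + l(v(0))/J(179, u) = -7051 + 105/((1/120)*(-21/2) + (1/120)*179) = -7051 + 105/(-7/80 + 179/120) = -7051 + 105/(337/240) = -7051 + 105*(240/337) = -7051 + 25200/337 = -2350987/337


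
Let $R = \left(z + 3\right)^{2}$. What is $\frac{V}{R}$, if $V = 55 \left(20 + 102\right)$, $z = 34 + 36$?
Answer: $\frac{6710}{5329} \approx 1.2591$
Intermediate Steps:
$z = 70$
$V = 6710$ ($V = 55 \cdot 122 = 6710$)
$R = 5329$ ($R = \left(70 + 3\right)^{2} = 73^{2} = 5329$)
$\frac{V}{R} = \frac{6710}{5329}$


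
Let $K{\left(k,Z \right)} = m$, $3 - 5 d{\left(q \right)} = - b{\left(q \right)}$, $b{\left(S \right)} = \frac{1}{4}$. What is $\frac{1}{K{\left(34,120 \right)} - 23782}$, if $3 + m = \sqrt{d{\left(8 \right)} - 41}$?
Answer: $- \frac{475700}{11314525307} - \frac{2 i \sqrt{4035}}{11314525307} \approx -4.2043 \cdot 10^{-5} - 1.1228 \cdot 10^{-8} i$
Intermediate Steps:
$b{\left(S \right)} = \frac{1}{4}$
$d{\left(q \right)} = \frac{13}{20}$ ($d{\left(q \right)} = \frac{3}{5} - \frac{\left(-1\right) \frac{1}{4}}{5} = \frac{3}{5} - - \frac{1}{20} = \frac{3}{5} + \frac{1}{20} = \frac{13}{20}$)
$m = -3 + \frac{i \sqrt{4035}}{10}$ ($m = -3 + \sqrt{\frac{13}{20} - 41} = -3 + \sqrt{- \frac{807}{20}} = -3 + \frac{i \sqrt{4035}}{10} \approx -3.0 + 6.3522 i$)
$K{\left(k,Z \right)} = -3 + \frac{i \sqrt{4035}}{10}$
$\frac{1}{K{\left(34,120 \right)} - 23782} = \frac{1}{\left(-3 + \frac{i \sqrt{4035}}{10}\right) - 23782} = \frac{1}{-23785 + \frac{i \sqrt{4035}}{10}}$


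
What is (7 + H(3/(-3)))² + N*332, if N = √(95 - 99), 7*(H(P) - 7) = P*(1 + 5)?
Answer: 8464/49 + 664*I ≈ 172.73 + 664.0*I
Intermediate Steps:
H(P) = 7 + 6*P/7 (H(P) = 7 + (P*(1 + 5))/7 = 7 + (P*6)/7 = 7 + (6*P)/7 = 7 + 6*P/7)
N = 2*I (N = √(-4) = 2*I ≈ 2.0*I)
(7 + H(3/(-3)))² + N*332 = (7 + (7 + 6*(3/(-3))/7))² + (2*I)*332 = (7 + (7 + 6*(3*(-⅓))/7))² + 664*I = (7 + (7 + (6/7)*(-1)))² + 664*I = (7 + (7 - 6/7))² + 664*I = (7 + 43/7)² + 664*I = (92/7)² + 664*I = 8464/49 + 664*I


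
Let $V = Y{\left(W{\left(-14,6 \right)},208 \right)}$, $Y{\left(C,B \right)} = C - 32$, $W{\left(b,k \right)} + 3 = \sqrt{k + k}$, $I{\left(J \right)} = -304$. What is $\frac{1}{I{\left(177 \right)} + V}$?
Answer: $- \frac{113}{38303} - \frac{2 \sqrt{3}}{114909} \approx -0.0029803$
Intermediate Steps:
$W{\left(b,k \right)} = -3 + \sqrt{2} \sqrt{k}$ ($W{\left(b,k \right)} = -3 + \sqrt{k + k} = -3 + \sqrt{2 k} = -3 + \sqrt{2} \sqrt{k}$)
$Y{\left(C,B \right)} = -32 + C$
$V = -35 + 2 \sqrt{3}$ ($V = -32 - \left(3 - \sqrt{2} \sqrt{6}\right) = -32 - \left(3 - 2 \sqrt{3}\right) = -35 + 2 \sqrt{3} \approx -31.536$)
$\frac{1}{I{\left(177 \right)} + V} = \frac{1}{-304 - \left(35 - 2 \sqrt{3}\right)} = \frac{1}{-339 + 2 \sqrt{3}}$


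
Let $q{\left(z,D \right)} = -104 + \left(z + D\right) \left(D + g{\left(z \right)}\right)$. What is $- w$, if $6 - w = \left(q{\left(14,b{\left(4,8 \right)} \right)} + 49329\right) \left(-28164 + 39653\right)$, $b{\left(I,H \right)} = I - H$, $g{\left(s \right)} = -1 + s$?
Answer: $566580029$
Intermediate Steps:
$q{\left(z,D \right)} = -104 + \left(D + z\right) \left(-1 + D + z\right)$ ($q{\left(z,D \right)} = -104 + \left(z + D\right) \left(D + \left(-1 + z\right)\right) = -104 + \left(D + z\right) \left(-1 + D + z\right)$)
$w = -566580029$ ($w = 6 - \left(\left(-104 + \left(4 - 8\right)^{2} + 14^{2} - \left(4 - 8\right) - 14 + 2 \left(4 - 8\right) 14\right) + 49329\right) \left(-28164 + 39653\right) = 6 - \left(\left(-104 + \left(4 - 8\right)^{2} + 196 - \left(4 - 8\right) - 14 + 2 \left(4 - 8\right) 14\right) + 49329\right) 11489 = 6 - \left(\left(-104 + \left(-4\right)^{2} + 196 - -4 - 14 + 2 \left(-4\right) 14\right) + 49329\right) 11489 = 6 - \left(\left(-104 + 16 + 196 + 4 - 14 - 112\right) + 49329\right) 11489 = 6 - \left(-14 + 49329\right) 11489 = 6 - 49315 \cdot 11489 = 6 - 566580035 = -566580029$)
$- w = \left(-1\right) \left(-566580029\right) = 566580029$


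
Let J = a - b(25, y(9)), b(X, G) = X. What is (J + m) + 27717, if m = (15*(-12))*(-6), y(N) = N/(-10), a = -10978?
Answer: 17794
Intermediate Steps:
y(N) = -N/10 (y(N) = N*(-1/10) = -N/10)
m = 1080 (m = -180*(-6) = 1080)
J = -11003 (J = -10978 - 1*25 = -10978 - 25 = -11003)
(J + m) + 27717 = (-11003 + 1080) + 27717 = -9923 + 27717 = 17794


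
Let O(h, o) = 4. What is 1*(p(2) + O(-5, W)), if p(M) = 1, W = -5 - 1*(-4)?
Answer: 5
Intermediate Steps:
W = -1 (W = -5 + 4 = -1)
1*(p(2) + O(-5, W)) = 1*(1 + 4) = 1*5 = 5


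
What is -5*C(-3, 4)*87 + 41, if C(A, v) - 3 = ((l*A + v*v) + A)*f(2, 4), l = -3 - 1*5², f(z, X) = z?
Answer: -85654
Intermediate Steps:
l = -28 (l = -3 - 1*25 = -3 - 25 = -28)
C(A, v) = 3 - 54*A + 2*v² (C(A, v) = 3 + ((-28*A + v*v) + A)*2 = 3 + ((-28*A + v²) + A)*2 = 3 + ((v² - 28*A) + A)*2 = 3 + (v² - 27*A)*2 = 3 + (-54*A + 2*v²) = 3 - 54*A + 2*v²)
-5*C(-3, 4)*87 + 41 = -5*(3 - 54*(-3) + 2*4²)*87 + 41 = -5*(3 + 162 + 2*16)*87 + 41 = -5*(3 + 162 + 32)*87 + 41 = -5*197*87 + 41 = -985*87 + 41 = -85695 + 41 = -85654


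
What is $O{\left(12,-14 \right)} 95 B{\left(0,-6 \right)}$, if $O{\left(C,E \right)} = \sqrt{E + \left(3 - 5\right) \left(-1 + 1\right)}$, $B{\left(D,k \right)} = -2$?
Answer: $- 190 i \sqrt{14} \approx - 710.92 i$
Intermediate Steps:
$O{\left(C,E \right)} = \sqrt{E}$ ($O{\left(C,E \right)} = \sqrt{E - 0} = \sqrt{E + 0} = \sqrt{E}$)
$O{\left(12,-14 \right)} 95 B{\left(0,-6 \right)} = \sqrt{-14} \cdot 95 \left(-2\right) = i \sqrt{14} \cdot 95 \left(-2\right) = 95 i \sqrt{14} \left(-2\right) = - 190 i \sqrt{14}$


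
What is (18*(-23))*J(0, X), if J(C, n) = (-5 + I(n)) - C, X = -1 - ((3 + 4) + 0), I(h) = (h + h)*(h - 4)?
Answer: -77418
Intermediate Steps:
I(h) = 2*h*(-4 + h) (I(h) = (2*h)*(-4 + h) = 2*h*(-4 + h))
X = -8 (X = -1 - (7 + 0) = -1 - 1*7 = -1 - 7 = -8)
J(C, n) = -5 - C + 2*n*(-4 + n) (J(C, n) = (-5 + 2*n*(-4 + n)) - C = -5 - C + 2*n*(-4 + n))
(18*(-23))*J(0, X) = (18*(-23))*(-5 - 1*0 + 2*(-8)*(-4 - 8)) = -414*(-5 + 0 + 2*(-8)*(-12)) = -414*(-5 + 0 + 192) = -414*187 = -77418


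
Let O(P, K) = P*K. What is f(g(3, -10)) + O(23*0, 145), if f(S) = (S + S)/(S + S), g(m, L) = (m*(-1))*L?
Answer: 1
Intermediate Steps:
g(m, L) = -L*m (g(m, L) = (-m)*L = -L*m)
f(S) = 1 (f(S) = (2*S)/((2*S)) = (2*S)*(1/(2*S)) = 1)
O(P, K) = K*P
f(g(3, -10)) + O(23*0, 145) = 1 + 145*(23*0) = 1 + 145*0 = 1 + 0 = 1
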